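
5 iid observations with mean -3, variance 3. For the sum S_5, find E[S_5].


E[S_n] = n*E[X_1] = 5*-3 = -15

-15


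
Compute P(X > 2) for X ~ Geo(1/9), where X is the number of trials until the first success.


P(X > 2) = P(first 2 trials all fail) = (1-p)^2 = (8/9)^2 = 64/81

64/81


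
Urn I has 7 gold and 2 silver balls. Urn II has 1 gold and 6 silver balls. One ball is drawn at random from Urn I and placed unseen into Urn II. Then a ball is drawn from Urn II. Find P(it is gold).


P(transfer gold) = 7/9; P(transfer silver) = 2/9
If gold transferred: Urn II has 2 gold of 8, so P(gold|gold moved) = 1/4
If silver transferred: Urn II has 1 gold of 8, so P(gold|silver moved) = 1/8
By total probability: P(gold) = 7/9*1/4 + 2/9*1/8 = 2/9

2/9


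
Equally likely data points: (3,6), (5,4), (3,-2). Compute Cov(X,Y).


E[X]=11/3, E[Y]=8/3, E[XY]=32/3
Cov(X,Y) = E[XY] - E[X]E[Y] = 32/3 - 11/3*8/3 = 8/9

8/9


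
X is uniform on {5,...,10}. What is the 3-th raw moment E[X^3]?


E[X^3] = (1/6) * sum(x^3 for x=5..10)
= 2925/6 = 975/2

975/2


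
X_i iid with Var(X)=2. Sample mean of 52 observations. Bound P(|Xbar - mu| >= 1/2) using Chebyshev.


Var(Xbar) = Var(X)/n = 2/52
Chebyshev: P(|Xbar-mu| >= 1/2) <= Var(Xbar)/(1/2)^2 = (1/26)/(1/4) = 2/13

2/13


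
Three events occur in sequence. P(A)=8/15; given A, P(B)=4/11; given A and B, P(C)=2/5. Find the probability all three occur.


P(A∩B∩C) = P(A) * P(B|A) * P(C|A∩B)
= 8/15 * 4/11 * 2/5
= 32/165 * 2/5 = 64/825

64/825


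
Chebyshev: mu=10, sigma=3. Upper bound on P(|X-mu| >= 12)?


k = 12/3 = 4
Chebyshev: P(|X-mu| >= k*sigma) <= 1/k^2 = 1/4^2 = 1/16

1/16


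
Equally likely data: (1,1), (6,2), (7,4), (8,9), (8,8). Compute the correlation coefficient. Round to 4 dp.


Cov(X,Y) = 6.6000, Var(X) = 6.8000, Var(Y) = 10.1600
rho = Cov/(sqrt(VarX)*sqrt(VarY)) = 0.7940

0.7940


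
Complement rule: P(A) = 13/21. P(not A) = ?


P(A') = 1 - P(A) = 1 - 13/21 = 8/21

8/21


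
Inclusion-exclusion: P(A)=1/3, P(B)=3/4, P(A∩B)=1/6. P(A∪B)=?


P(A∪B) = P(A) + P(B) - P(A∩B)
= 1/3 + 3/4 - 1/6 = 11/12

11/12


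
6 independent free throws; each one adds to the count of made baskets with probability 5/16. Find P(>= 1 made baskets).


P(at least one) = 1 - P(none)
P(none) = (1 - 5/16)^6 = (11/16)^6 = 1771561/16777216
P(at least one) = 1 - 1771561/16777216 = 15005655/16777216

15005655/16777216


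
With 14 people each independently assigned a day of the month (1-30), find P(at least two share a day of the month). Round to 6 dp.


P(all different) = prod((30-i)/30 for i=0..13) = 0.026506
P(at least one match) = 1 - 0.026506 = 0.973494

0.973494


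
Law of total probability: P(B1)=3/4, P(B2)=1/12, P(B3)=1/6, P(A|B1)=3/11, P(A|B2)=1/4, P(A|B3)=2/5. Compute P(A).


P(A) = P(A|B1)P(B1) + P(A|B2)P(B2) + P(A|B3)P(B3)
= 3/11*3/4 + 1/4*1/12 + 2/5*1/6
= 9/44 + 1/48 + 1/15 = 257/880

257/880


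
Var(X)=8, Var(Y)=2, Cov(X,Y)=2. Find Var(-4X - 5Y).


Var(-4X - 5Y) = (-4)^2*Var(X) + (-5)^2*Var(Y) + 2*(-4)*(-5)*Cov(X,Y)
= 16*8 + 25*2 + 40*2
= 128 + 50 + 80 = 258

258


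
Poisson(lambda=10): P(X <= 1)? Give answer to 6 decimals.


P(X<=1) = e^(-10)*10^0/0! + e^(-10)*10^1/1!
≈ 0.0000453999 + 0.0004539993
= 0.0004993992
≈ 0.000499

0.000499


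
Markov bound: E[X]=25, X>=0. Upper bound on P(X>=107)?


Markov: P(X >= a) <= E[X]/a
P(X >= 107) <= 25/107

25/107


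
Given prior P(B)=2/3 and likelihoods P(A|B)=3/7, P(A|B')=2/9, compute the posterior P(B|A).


P(A) = P(A|B)P(B) + P(A|B')P(B') = 3/7*2/3 + 2/9*1/3 = 68/189
P(B|A) = P(A|B)P(B)/P(A) = (2/7)/(68/189) = 27/34

27/34


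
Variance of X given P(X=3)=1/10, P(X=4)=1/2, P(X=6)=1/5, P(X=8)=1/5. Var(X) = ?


E[X] = 51/10, E[X^2] = 289/10
Var(X) = E[X^2] - (E[X])^2 = 289/10 - (51/10)^2 = 289/100

289/100


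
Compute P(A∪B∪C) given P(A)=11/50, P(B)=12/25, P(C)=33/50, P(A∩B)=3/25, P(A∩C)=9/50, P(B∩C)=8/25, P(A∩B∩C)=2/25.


P(A∪B∪C) = P(A)+P(B)+P(C) - P(AB)-P(AC)-P(BC) + P(ABC)
= 11/50+12/25+33/50 - 3/25-9/50-8/25 + 2/25
= 41/50

41/50


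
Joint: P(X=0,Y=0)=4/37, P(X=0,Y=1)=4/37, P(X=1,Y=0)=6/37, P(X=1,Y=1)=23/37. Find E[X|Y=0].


P(Y=0) = 10/37
E[X|Y=0] = (0*4 + 1*6)/10 = 6/10 = 3/5

3/5


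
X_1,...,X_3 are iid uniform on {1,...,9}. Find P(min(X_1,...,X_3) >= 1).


P(min >= 1) = P(all X_i >= 1) = (P(X_1 >= 1))^3
= (9/9)^3 = 1^3 = 1

1


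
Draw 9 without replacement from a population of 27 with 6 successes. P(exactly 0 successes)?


P(X=0) = C(6,0)*C(21,9) / C(27,9)
= 1*293930 / 4686825
= 293930/4686825 = 238/3795

238/3795


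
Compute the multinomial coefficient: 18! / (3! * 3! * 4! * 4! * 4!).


18! = 6402373705728000
Denominator: 3!=6 * 3!=6 * 4!=24 * 4!=24 * 4!=24
Coefficient = 6402373705728000 / 497664 = 12864852000

12864852000


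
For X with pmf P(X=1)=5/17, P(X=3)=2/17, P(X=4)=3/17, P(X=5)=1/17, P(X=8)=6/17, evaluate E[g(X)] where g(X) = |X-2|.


E[|X-2|] = sum(g(x)*P(x))
= 1*5/17 + 1*2/17 + 2*3/17 + 3*1/17 + 6*6/17
= 52/17

52/17


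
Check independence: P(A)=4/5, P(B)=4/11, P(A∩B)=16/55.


P(A)*P(B) = 4/5*4/11 = 16/55
P(A∩B) = 16/55, which equals P(A)P(B), so independent

Yes, A and B are independent


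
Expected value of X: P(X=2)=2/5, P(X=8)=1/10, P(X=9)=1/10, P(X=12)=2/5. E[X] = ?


E[X] = sum(x * P(x))
= 2*2/5 + 8*1/10 + 9*1/10 + 12*2/5
= 73/10

73/10


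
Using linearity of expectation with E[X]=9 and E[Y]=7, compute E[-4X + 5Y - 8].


E[-4X + 5Y - 8] = -4*E[X] + 5*E[Y] - 8
= (-4)*(9) + (5)*(7) + (-8)
= -36 + 35 - 8 = -9

-9


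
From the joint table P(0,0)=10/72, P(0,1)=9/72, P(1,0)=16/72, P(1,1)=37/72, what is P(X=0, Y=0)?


Read from table: P(X=0, Y=0) = 10/72 = 5/36

5/36


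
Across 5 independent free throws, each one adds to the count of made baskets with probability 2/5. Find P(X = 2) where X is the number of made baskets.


P(X=2) = C(5,2) * p^2 * (1-p)^3
= 10 * 4/25 * 27/125
= 216/625

216/625


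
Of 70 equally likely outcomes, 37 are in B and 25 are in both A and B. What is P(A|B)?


P(A|B) = P(A∩B)/P(B) = (25/70)/(37/70) = 25/37

25/37


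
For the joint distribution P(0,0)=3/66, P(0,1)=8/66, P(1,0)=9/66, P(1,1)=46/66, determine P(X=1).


P(X=1) = P(1,0)+P(1,1) = 9/66 + 46/66 = 55/66 = 5/6

5/6


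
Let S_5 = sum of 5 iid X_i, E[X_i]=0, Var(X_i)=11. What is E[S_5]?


E[S_n] = n*E[X_1] = 5*0 = 0

0


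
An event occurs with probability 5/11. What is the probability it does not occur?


P(A') = 1 - P(A) = 1 - 5/11 = 6/11

6/11


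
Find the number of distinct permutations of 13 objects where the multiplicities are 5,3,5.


13! = 6227020800
Denominator: 5!=120 * 3!=6 * 5!=120
Coefficient = 6227020800 / 86400 = 72072

72072


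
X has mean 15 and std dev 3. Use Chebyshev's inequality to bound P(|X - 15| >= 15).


k = 15/3 = 5
Chebyshev: P(|X-mu| >= k*sigma) <= 1/k^2 = 1/5^2 = 1/25

1/25


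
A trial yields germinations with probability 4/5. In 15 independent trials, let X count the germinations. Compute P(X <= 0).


P(X<=0) = P(X=0)
= 1/30517578125
= 1/30517578125

1/30517578125


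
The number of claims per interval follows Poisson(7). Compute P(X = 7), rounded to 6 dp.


P(X=7) = e^(-7) * 7^7 / 7!
≈ 0.0009118819656 * 823543 / 5040
≈ 0.149003

0.149003


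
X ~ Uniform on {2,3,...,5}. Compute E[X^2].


E[X^2] = (1/4) * sum(x^2 for x=2..5)
= 54/4 = 27/2

27/2


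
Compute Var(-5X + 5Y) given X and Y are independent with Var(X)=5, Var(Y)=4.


Independence => Cov(X,Y)=0
Var(-5X + 5Y) = (-5)^2*Var(X) + 5^2*Var(Y)
= 25*5 + 25*4 = 225

225


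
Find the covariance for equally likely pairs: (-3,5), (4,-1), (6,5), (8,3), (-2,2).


E[X]=13/5, E[Y]=14/5, E[XY]=31/5
Cov(X,Y) = E[XY] - E[X]E[Y] = 31/5 - 13/5*14/5 = -27/25

-27/25


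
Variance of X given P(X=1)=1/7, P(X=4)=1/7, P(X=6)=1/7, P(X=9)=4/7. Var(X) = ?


E[X] = 47/7, E[X^2] = 377/7
Var(X) = E[X^2] - (E[X])^2 = 377/7 - (47/7)^2 = 430/49

430/49


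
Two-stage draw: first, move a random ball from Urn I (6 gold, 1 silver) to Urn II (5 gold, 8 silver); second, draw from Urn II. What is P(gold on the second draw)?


P(transfer gold) = 6/7; P(transfer silver) = 1/7
If gold transferred: Urn II has 6 gold of 14, so P(gold|gold moved) = 3/7
If silver transferred: Urn II has 5 gold of 14, so P(gold|silver moved) = 5/14
By total probability: P(gold) = 6/7*3/7 + 1/7*5/14 = 41/98

41/98


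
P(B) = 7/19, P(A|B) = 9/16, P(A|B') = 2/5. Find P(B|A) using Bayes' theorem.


P(A) = P(A|B)P(B) + P(A|B')P(B') = 9/16*7/19 + 2/5*12/19 = 699/1520
P(B|A) = P(A|B)P(B)/P(A) = (63/304)/(699/1520) = 105/233

105/233


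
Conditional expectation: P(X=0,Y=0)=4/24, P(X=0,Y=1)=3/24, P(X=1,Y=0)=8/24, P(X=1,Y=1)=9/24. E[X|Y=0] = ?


P(Y=0) = 12/24
E[X|Y=0] = (0*4 + 1*8)/12 = 8/12 = 2/3

2/3


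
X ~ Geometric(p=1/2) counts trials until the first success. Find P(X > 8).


P(X > 8) = P(first 8 trials all fail) = (1-p)^8 = (1/2)^8 = 1/256

1/256


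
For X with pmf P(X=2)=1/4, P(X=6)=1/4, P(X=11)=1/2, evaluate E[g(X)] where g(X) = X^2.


E[X^2] = sum(g(x)*P(x))
= 4*1/4 + 36*1/4 + 121*1/2
= 141/2

141/2


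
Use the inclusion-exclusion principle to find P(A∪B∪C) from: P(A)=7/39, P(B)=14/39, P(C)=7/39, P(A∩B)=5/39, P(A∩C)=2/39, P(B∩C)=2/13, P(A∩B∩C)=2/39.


P(A∪B∪C) = P(A)+P(B)+P(C) - P(AB)-P(AC)-P(BC) + P(ABC)
= 7/39+14/39+7/39 - 5/39-2/39-2/13 + 2/39
= 17/39

17/39


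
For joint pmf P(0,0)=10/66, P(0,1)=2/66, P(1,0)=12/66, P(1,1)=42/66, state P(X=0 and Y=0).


Read from table: P(X=0, Y=0) = 10/66 = 5/33

5/33


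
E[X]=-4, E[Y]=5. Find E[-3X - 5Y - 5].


E[-3X - 5Y - 5] = -3*E[X] - 5*E[Y] - 5
= (-3)*(-4) + (-5)*(5) + (-5)
= 12 - 25 - 5 = -18

-18


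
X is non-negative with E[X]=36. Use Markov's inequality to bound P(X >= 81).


Markov: P(X >= a) <= E[X]/a
P(X >= 81) <= 36/81 = 4/9

4/9


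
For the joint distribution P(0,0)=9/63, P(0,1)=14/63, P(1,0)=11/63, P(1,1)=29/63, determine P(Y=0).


P(Y=0) = P(0,0)+P(1,0) = 9/63 + 11/63 = 20/63

20/63


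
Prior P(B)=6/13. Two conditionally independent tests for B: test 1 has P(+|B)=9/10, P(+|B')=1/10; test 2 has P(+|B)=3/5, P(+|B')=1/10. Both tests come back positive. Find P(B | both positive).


After test 1: P(+) = 9/10*6/13 + 1/10*7/13 = 61/130
P(B|+) = (27/65)/(61/130) = 54/61
After test 2 (use post1 as new prior): P(+) = 3/5*54/61 + 1/10*7/61 = 331/610
P(B|+,+) = (162/305)/(331/610) = 324/331

324/331


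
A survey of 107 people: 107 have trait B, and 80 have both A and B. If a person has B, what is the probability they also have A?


P(A|B) = P(A∩B)/P(B) = (80/107)/(107/107) = 80/107

80/107


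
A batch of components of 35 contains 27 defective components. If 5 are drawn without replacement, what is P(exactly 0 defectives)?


P(X=0) = C(27,0)*C(8,5) / C(35,5)
= 1*56 / 324632
= 56/324632 = 1/5797

1/5797


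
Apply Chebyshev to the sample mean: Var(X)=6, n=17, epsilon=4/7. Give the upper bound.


Var(Xbar) = Var(X)/n = 6/17
Chebyshev: P(|Xbar-mu| >= 4/7) <= Var(Xbar)/(4/7)^2 = (6/17)/(16/49) = 147/136
Bound exceeds 1, so trivial bound: 1

1


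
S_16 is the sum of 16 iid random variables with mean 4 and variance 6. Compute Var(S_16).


By independence, Var(S_n) = n*Var(X_1) = 16*6 = 96

96


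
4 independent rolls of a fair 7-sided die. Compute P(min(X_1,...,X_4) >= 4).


P(min >= 4) = P(all X_i >= 4) = (P(X_1 >= 4))^4
= (4/7)^4 = 256/2401

256/2401


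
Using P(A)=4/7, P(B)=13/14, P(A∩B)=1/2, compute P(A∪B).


P(A∪B) = P(A) + P(B) - P(A∩B)
= 4/7 + 13/14 - 1/2 = 1

1


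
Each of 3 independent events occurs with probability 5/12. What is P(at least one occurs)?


P(at least one) = 1 - P(none)
P(none) = (1 - 5/12)^3 = (7/12)^3 = 343/1728
P(at least one) = 1 - 343/1728 = 1385/1728

1385/1728


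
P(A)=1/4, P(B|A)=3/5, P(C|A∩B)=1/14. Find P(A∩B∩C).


P(A∩B∩C) = P(A) * P(B|A) * P(C|A∩B)
= 1/4 * 3/5 * 1/14
= 3/20 * 1/14 = 3/280

3/280


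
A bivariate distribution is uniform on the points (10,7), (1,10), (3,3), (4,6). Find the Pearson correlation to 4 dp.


Cov(X,Y) = -1.0000, Var(X) = 11.2500, Var(Y) = 6.2500
rho = Cov/(sqrt(VarX)*sqrt(VarY)) = -0.1193

-0.1193


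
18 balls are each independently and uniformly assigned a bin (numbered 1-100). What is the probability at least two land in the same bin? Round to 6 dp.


P(all different) = prod((100-i)/100 for i=0..17) = 0.196326
P(at least one match) = 1 - 0.196326 = 0.803674

0.803674


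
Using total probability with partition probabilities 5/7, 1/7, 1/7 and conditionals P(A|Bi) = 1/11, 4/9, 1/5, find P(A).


P(A) = P(A|B1)P(B1) + P(A|B2)P(B2) + P(A|B3)P(B3)
= 1/11*5/7 + 4/9*1/7 + 1/5*1/7
= 5/77 + 4/63 + 1/35 = 544/3465

544/3465


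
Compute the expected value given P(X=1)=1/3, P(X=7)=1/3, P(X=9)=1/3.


E[X] = sum(x * P(x))
= 1*1/3 + 7*1/3 + 9*1/3
= 17/3

17/3


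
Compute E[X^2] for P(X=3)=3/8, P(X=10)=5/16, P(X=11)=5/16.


E[X^2] = sum(g(x)*P(x))
= 9*3/8 + 100*5/16 + 121*5/16
= 1159/16

1159/16


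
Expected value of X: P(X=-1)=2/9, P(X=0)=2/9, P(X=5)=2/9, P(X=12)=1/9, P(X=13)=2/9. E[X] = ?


E[X] = sum(x * P(x))
= -1*2/9 + 0*2/9 + 5*2/9 + 12*1/9 + 13*2/9
= 46/9

46/9


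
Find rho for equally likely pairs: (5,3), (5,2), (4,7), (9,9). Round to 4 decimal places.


Cov(X,Y) = 3.3125, Var(X) = 3.6875, Var(Y) = 8.1875
rho = Cov/(sqrt(VarX)*sqrt(VarY)) = 0.6029

0.6029


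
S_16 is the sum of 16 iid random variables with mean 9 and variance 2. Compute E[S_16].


E[S_n] = n*E[X_1] = 16*9 = 144

144


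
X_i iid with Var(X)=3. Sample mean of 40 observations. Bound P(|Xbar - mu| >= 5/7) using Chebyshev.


Var(Xbar) = Var(X)/n = 3/40
Chebyshev: P(|Xbar-mu| >= 5/7) <= Var(Xbar)/(5/7)^2 = (3/40)/(25/49) = 147/1000

147/1000


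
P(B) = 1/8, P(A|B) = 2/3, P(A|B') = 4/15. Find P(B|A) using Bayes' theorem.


P(A) = P(A|B)P(B) + P(A|B')P(B') = 2/3*1/8 + 4/15*7/8 = 19/60
P(B|A) = P(A|B)P(B)/P(A) = (1/12)/(19/60) = 5/19

5/19


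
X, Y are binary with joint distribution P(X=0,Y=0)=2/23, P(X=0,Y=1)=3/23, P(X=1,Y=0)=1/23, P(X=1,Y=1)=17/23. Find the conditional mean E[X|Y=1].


P(Y=1) = 20/23
E[X|Y=1] = (0*3 + 1*17)/20 = 17/20

17/20


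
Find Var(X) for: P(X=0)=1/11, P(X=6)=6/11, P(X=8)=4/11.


E[X] = 68/11, E[X^2] = 472/11
Var(X) = E[X^2] - (E[X])^2 = 472/11 - (68/11)^2 = 568/121

568/121


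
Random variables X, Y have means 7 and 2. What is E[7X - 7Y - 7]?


E[7X - 7Y - 7] = 7*E[X] - 7*E[Y] - 7
= (7)*(7) + (-7)*(2) + (-7)
= 49 - 14 - 7 = 28

28


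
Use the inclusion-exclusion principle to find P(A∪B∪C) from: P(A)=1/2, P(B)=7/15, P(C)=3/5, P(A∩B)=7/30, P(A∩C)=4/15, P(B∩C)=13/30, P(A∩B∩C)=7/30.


P(A∪B∪C) = P(A)+P(B)+P(C) - P(AB)-P(AC)-P(BC) + P(ABC)
= 1/2+7/15+3/5 - 7/30-4/15-13/30 + 7/30
= 13/15

13/15


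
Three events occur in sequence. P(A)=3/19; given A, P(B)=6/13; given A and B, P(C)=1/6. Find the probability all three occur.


P(A∩B∩C) = P(A) * P(B|A) * P(C|A∩B)
= 3/19 * 6/13 * 1/6
= 18/247 * 1/6 = 3/247

3/247


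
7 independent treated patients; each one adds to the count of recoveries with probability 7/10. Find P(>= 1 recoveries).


P(at least one) = 1 - P(none)
P(none) = (1 - 7/10)^7 = (3/10)^7 = 2187/10000000
P(at least one) = 1 - 2187/10000000 = 9997813/10000000

9997813/10000000


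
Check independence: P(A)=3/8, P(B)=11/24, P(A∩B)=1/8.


P(A)*P(B) = 3/8*11/24 = 11/64
P(A∩B) = 1/8 != 11/64, so not independent

No, A and B are not independent


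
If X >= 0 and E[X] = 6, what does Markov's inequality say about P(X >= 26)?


Markov: P(X >= a) <= E[X]/a
P(X >= 26) <= 6/26 = 3/13

3/13


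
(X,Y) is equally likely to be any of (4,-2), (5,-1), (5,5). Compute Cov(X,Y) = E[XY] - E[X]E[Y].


E[X]=14/3, E[Y]=2/3, E[XY]=4
Cov(X,Y) = E[XY] - E[X]E[Y] = 4 - 14/3*2/3 = 8/9

8/9


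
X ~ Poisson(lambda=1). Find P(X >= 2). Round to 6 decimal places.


P(X>=2) = 1 - P(X<=1) = 1 - (e^(-1)*1^0/0! + e^(-1)*1^1/1!)
≈ 1 - (0.3678794412 + 0.3678794412)
= 1 - 0.7357588824 = 0.2642411176
≈ 0.264241

0.264241


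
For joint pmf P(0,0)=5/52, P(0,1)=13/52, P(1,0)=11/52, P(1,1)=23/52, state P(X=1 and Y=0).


Read from table: P(X=1, Y=0) = 11/52

11/52


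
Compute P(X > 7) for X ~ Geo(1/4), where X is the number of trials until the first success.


P(X > 7) = P(first 7 trials all fail) = (1-p)^7 = (3/4)^7 = 2187/16384

2187/16384


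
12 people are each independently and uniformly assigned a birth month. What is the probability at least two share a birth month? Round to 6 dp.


P(all different) = prod((12-i)/12 for i=0..11) = 0.000054
P(at least one match) = 1 - 0.000054 = 0.999946

0.999946


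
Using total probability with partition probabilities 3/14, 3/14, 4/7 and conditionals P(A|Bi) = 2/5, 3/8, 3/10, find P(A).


P(A) = P(A|B1)P(B1) + P(A|B2)P(B2) + P(A|B3)P(B3)
= 2/5*3/14 + 3/8*3/14 + 3/10*4/7
= 3/35 + 9/112 + 6/35 = 27/80

27/80


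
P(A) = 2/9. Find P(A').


P(A') = 1 - P(A) = 1 - 2/9 = 7/9

7/9


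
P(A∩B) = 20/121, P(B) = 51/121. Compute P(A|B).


P(A|B) = P(A∩B)/P(B) = (20/121)/(51/121) = 20/51

20/51


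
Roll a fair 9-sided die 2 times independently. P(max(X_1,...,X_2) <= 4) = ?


P(max <= 4) = P(all X_i <= 4) = (P(X_1 <= 4))^2
= (4/9)^2 = 16/81

16/81


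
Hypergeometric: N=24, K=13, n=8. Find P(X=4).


P(X=4) = C(13,4)*C(11,4) / C(24,8)
= 715*330 / 735471
= 235950/735471 = 7150/22287

7150/22287


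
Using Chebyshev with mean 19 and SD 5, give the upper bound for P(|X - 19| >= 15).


k = 15/5 = 3
Chebyshev: P(|X-mu| >= k*sigma) <= 1/k^2 = 1/3^2 = 1/9

1/9


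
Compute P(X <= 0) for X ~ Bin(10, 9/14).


P(X<=0) = P(X=0)
= 9765625/289254654976
= 9765625/289254654976

9765625/289254654976


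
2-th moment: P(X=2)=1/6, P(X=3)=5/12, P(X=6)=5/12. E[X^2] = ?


E[X^2] = sum(x^2 * P(x))
= 4*1/6 + 9*5/12 + 36*5/12
= 233/12

233/12


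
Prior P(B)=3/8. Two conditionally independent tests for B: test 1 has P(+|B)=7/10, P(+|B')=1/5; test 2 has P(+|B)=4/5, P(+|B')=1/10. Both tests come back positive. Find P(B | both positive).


After test 1: P(+) = 7/10*3/8 + 1/5*5/8 = 31/80
P(B|+) = (21/80)/(31/80) = 21/31
After test 2 (use post1 as new prior): P(+) = 4/5*21/31 + 1/10*10/31 = 89/155
P(B|+,+) = (84/155)/(89/155) = 84/89

84/89


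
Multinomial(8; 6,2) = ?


8! = 40320
Denominator: 6!=720 * 2!=2
Coefficient = 40320 / 1440 = 28

28


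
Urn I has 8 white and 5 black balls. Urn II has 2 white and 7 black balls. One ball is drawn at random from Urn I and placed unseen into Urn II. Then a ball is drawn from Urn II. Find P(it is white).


P(transfer white) = 8/13; P(transfer black) = 5/13
If white transferred: Urn II has 3 white of 10, so P(white|white moved) = 3/10
If black transferred: Urn II has 2 white of 10, so P(white|black moved) = 1/5
By total probability: P(white) = 8/13*3/10 + 5/13*1/5 = 17/65

17/65


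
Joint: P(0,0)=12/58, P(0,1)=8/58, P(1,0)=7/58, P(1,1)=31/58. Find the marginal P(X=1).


P(X=1) = P(1,0)+P(1,1) = 7/58 + 31/58 = 38/58 = 19/29

19/29


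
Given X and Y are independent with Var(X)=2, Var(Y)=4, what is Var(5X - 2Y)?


Independence => Cov(X,Y)=0
Var(5X - 2Y) = 5^2*Var(X) + (-2)^2*Var(Y)
= 25*2 + 4*4 = 66

66


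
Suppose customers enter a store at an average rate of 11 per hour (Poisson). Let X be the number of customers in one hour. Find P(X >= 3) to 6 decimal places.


P(X>=3) = 1 - P(X<=2) = 1 - (e^(-11)*11^0/0! + e^(-11)*11^1/1! + e^(-11)*11^2/2!)
≈ 1 - (0.0000167017 + 0.0001837187 + 0.0010104529)
= 1 - 0.0012108733 = 0.9987891267
≈ 0.998789

0.998789


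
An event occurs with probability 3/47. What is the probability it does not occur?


P(A') = 1 - P(A) = 1 - 3/47 = 44/47

44/47


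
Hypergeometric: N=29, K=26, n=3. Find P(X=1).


P(X=1) = C(26,1)*C(3,2) / C(29,3)
= 26*3 / 3654
= 78/3654 = 13/609

13/609


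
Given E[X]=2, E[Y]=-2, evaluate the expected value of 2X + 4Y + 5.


E[2X + 4Y + 5] = 2*E[X] + 4*E[Y] + 5
= (2)*(2) + (4)*(-2) + (5)
= 4 - 8 + 5 = 1

1


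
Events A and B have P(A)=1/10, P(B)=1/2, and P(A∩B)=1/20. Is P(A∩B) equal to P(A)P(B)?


P(A)*P(B) = 1/10*1/2 = 1/20
P(A∩B) = 1/20, which equals P(A)P(B), so independent

Yes, A and B are independent


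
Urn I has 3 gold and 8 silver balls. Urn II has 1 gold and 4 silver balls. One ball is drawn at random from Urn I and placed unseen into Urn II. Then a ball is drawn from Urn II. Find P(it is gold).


P(transfer gold) = 3/11; P(transfer silver) = 8/11
If gold transferred: Urn II has 2 gold of 6, so P(gold|gold moved) = 1/3
If silver transferred: Urn II has 1 gold of 6, so P(gold|silver moved) = 1/6
By total probability: P(gold) = 3/11*1/3 + 8/11*1/6 = 7/33

7/33


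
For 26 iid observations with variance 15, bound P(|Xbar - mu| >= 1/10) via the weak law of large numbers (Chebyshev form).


Var(Xbar) = Var(X)/n = 15/26
Chebyshev: P(|Xbar-mu| >= 1/10) <= Var(Xbar)/(1/10)^2 = (15/26)/(1/100) = 750/13
Bound exceeds 1, so trivial bound: 1

1


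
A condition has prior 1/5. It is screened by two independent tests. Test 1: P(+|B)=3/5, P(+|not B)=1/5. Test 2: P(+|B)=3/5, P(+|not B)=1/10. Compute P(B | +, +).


After test 1: P(+) = 3/5*1/5 + 1/5*4/5 = 7/25
P(B|+) = (3/25)/(7/25) = 3/7
After test 2 (use post1 as new prior): P(+) = 3/5*3/7 + 1/10*4/7 = 11/35
P(B|+,+) = (9/35)/(11/35) = 9/11

9/11


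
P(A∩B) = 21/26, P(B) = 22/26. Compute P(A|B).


P(A|B) = P(A∩B)/P(B) = (21/26)/(22/26) = 21/22

21/22


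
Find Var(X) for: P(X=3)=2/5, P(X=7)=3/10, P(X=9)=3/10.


E[X] = 6, E[X^2] = 213/5
Var(X) = E[X^2] - (E[X])^2 = 213/5 - (6)^2 = 33/5

33/5


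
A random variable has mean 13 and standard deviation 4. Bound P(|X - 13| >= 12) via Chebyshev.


k = 12/4 = 3
Chebyshev: P(|X-mu| >= k*sigma) <= 1/k^2 = 1/3^2 = 1/9

1/9


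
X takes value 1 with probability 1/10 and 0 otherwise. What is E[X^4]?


For Bernoulli: X in {0,1}
E[X^4] = 0^4*(1-1/10) + 1^4*1/10 = 1/10

1/10


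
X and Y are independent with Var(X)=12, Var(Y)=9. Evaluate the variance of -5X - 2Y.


Independence => Cov(X,Y)=0
Var(-5X - 2Y) = (-5)^2*Var(X) + (-2)^2*Var(Y)
= 25*12 + 4*9 = 336

336


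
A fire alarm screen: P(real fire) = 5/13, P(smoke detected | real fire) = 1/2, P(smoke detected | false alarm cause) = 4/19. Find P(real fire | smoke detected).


P(A) = P(A|B)P(B) + P(A|B')P(B') = 1/2*5/13 + 4/19*8/13 = 159/494
P(B|A) = P(A|B)P(B)/P(A) = (5/26)/(159/494) = 95/159

95/159


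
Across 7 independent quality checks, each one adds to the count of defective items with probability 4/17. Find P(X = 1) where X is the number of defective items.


P(X=1) = C(7,1) * p^1 * (1-p)^6
= 7 * 4/17 * 4826809/24137569
= 135150652/410338673

135150652/410338673


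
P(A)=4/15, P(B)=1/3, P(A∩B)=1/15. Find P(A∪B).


P(A∪B) = P(A) + P(B) - P(A∩B)
= 4/15 + 1/3 - 1/15 = 8/15

8/15


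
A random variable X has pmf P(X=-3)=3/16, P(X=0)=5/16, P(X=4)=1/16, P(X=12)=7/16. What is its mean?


E[X] = sum(x * P(x))
= -3*3/16 + 0*5/16 + 4*1/16 + 12*7/16
= 79/16

79/16


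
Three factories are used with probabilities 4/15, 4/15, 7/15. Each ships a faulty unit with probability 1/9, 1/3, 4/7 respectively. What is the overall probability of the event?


P(A) = P(A|B1)P(B1) + P(A|B2)P(B2) + P(A|B3)P(B3)
= 1/9*4/15 + 1/3*4/15 + 4/7*7/15
= 4/135 + 4/45 + 4/15 = 52/135

52/135


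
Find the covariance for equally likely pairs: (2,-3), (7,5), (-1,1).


E[X]=8/3, E[Y]=1, E[XY]=28/3
Cov(X,Y) = E[XY] - E[X]E[Y] = 28/3 - 8/3*1 = 20/3

20/3


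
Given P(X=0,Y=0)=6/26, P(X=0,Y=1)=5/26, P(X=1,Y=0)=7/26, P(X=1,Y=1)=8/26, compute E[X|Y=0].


P(Y=0) = 13/26
E[X|Y=0] = (0*6 + 1*7)/13 = 7/13

7/13


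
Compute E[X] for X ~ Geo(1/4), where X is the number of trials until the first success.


For geometric (trials until first success), E[X] = 1/p = 1/(1/4) = 4

4


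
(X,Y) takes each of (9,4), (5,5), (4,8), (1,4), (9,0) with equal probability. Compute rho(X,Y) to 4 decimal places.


Cov(X,Y) = -4.1200, Var(X) = 9.4400, Var(Y) = 6.5600
rho = Cov/(sqrt(VarX)*sqrt(VarY)) = -0.5236

-0.5236


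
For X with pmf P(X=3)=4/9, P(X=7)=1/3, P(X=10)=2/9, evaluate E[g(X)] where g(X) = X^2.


E[X^2] = sum(g(x)*P(x))
= 9*4/9 + 49*1/3 + 100*2/9
= 383/9

383/9


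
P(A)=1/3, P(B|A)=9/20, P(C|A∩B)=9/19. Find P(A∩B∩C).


P(A∩B∩C) = P(A) * P(B|A) * P(C|A∩B)
= 1/3 * 9/20 * 9/19
= 3/20 * 9/19 = 27/380

27/380


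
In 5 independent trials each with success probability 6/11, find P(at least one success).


P(at least one) = 1 - P(none)
P(none) = (1 - 6/11)^5 = (5/11)^5 = 3125/161051
P(at least one) = 1 - 3125/161051 = 157926/161051

157926/161051


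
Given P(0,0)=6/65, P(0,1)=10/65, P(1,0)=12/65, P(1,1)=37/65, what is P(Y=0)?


P(Y=0) = P(0,0)+P(1,0) = 6/65 + 12/65 = 18/65

18/65


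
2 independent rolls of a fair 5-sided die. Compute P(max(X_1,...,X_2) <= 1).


P(max <= 1) = P(all X_i <= 1) = (P(X_1 <= 1))^2
= (1/5)^2 = 1/25

1/25


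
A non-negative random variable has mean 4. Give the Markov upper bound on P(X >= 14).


Markov: P(X >= a) <= E[X]/a
P(X >= 14) <= 4/14 = 2/7

2/7


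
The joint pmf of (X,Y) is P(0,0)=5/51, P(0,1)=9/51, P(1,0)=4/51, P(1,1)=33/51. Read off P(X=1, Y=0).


Read from table: P(X=1, Y=0) = 4/51

4/51


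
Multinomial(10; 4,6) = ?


10! = 3628800
Denominator: 4!=24 * 6!=720
Coefficient = 3628800 / 17280 = 210

210


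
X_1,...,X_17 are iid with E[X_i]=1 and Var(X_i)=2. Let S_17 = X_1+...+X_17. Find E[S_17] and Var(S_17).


E[S_n] = n*mu = 17*1 = 17
Var(S_n) = n*sigma^2 = 17*2 = 34

E[S_17]=17, Var(S_17)=34


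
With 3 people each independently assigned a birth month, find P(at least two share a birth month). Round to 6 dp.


P(all different) = prod((12-i)/12 for i=0..2) = 0.763889
P(at least one match) = 1 - 0.763889 = 0.236111

0.236111


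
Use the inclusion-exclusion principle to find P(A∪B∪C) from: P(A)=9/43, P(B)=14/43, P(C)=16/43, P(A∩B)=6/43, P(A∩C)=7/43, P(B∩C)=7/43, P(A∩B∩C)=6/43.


P(A∪B∪C) = P(A)+P(B)+P(C) - P(AB)-P(AC)-P(BC) + P(ABC)
= 9/43+14/43+16/43 - 6/43-7/43-7/43 + 6/43
= 25/43

25/43


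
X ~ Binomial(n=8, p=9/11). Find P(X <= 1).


P(X<=1) = P(X=0) + P(X=1)
= 256/214358881 + 9216/214358881
= 9472/214358881

9472/214358881


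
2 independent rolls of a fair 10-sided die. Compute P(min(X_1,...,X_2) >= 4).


P(min >= 4) = P(all X_i >= 4) = (P(X_1 >= 4))^2
= (7/10)^2 = 49/100

49/100


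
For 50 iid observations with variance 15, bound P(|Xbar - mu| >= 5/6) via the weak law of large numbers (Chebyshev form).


Var(Xbar) = Var(X)/n = 15/50
Chebyshev: P(|Xbar-mu| >= 5/6) <= Var(Xbar)/(5/6)^2 = (3/10)/(25/36) = 54/125

54/125


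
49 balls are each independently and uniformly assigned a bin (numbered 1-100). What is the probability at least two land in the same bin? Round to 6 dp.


P(all different) = prod((100-i)/100 for i=0..48) = 0.000001
P(at least one match) = 1 - 0.000001 = 0.999999

0.999999


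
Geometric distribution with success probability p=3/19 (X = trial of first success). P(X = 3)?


P(X=3) = (1-p)^2 * p = (16/19)^2 * 3/19
= 256/361 * 3/19 = 768/6859

768/6859


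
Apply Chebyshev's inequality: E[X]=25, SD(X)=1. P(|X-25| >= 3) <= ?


k = 3/1 = 3
Chebyshev: P(|X-mu| >= k*sigma) <= 1/k^2 = 1/3^2 = 1/9

1/9


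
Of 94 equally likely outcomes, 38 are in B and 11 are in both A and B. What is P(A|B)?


P(A|B) = P(A∩B)/P(B) = (11/94)/(38/94) = 11/38

11/38


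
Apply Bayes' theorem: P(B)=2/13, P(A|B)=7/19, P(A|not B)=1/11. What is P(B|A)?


P(A) = P(A|B)P(B) + P(A|B')P(B') = 7/19*2/13 + 1/11*11/13 = 33/247
P(B|A) = P(A|B)P(B)/P(A) = (14/247)/(33/247) = 14/33

14/33


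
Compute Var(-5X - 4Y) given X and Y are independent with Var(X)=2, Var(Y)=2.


Independence => Cov(X,Y)=0
Var(-5X - 4Y) = (-5)^2*Var(X) + (-4)^2*Var(Y)
= 25*2 + 16*2 = 82

82


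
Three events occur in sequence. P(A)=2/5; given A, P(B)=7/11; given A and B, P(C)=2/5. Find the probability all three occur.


P(A∩B∩C) = P(A) * P(B|A) * P(C|A∩B)
= 2/5 * 7/11 * 2/5
= 14/55 * 2/5 = 28/275

28/275


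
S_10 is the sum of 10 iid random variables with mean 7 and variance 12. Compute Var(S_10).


By independence, Var(S_n) = n*Var(X_1) = 10*12 = 120

120


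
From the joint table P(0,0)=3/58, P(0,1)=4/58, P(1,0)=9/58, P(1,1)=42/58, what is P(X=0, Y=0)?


Read from table: P(X=0, Y=0) = 3/58

3/58


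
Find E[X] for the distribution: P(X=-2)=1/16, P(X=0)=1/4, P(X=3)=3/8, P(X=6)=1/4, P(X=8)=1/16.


E[X] = sum(x * P(x))
= -2*1/16 + 0*1/4 + 3*3/8 + 6*1/4 + 8*1/16
= 3

3


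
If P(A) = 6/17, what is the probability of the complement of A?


P(A') = 1 - P(A) = 1 - 6/17 = 11/17

11/17


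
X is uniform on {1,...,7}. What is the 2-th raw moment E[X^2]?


E[X^2] = (1/7) * sum(x^2 for x=1..7)
= 140/7 = 20

20


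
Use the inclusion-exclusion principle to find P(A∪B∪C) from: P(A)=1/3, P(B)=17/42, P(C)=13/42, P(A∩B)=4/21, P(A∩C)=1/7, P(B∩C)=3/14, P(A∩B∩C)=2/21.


P(A∪B∪C) = P(A)+P(B)+P(C) - P(AB)-P(AC)-P(BC) + P(ABC)
= 1/3+17/42+13/42 - 4/21-1/7-3/14 + 2/21
= 25/42

25/42


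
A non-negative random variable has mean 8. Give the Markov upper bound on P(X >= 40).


Markov: P(X >= a) <= E[X]/a
P(X >= 40) <= 8/40 = 1/5

1/5


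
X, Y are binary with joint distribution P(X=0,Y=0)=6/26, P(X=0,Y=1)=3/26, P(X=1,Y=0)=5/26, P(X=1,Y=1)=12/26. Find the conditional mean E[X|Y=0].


P(Y=0) = 11/26
E[X|Y=0] = (0*6 + 1*5)/11 = 5/11

5/11


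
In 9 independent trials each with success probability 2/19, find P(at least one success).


P(at least one) = 1 - P(none)
P(none) = (1 - 2/19)^9 = (17/19)^9 = 118587876497/322687697779
P(at least one) = 1 - 118587876497/322687697779 = 204099821282/322687697779

204099821282/322687697779


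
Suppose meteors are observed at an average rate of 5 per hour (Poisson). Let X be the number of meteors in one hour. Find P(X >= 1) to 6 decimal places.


P(X>=1) = 1 - P(X<=0) = 1 - (e^(-5)*5^0/0!)
≈ 1 - 0.0067379470 = 0.9932620530
≈ 0.993262

0.993262


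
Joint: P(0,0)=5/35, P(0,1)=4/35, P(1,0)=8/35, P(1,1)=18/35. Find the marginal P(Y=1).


P(Y=1) = P(0,1)+P(1,1) = 4/35 + 18/35 = 22/35

22/35


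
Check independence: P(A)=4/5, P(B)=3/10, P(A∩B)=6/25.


P(A)*P(B) = 4/5*3/10 = 6/25
P(A∩B) = 6/25, which equals P(A)P(B), so independent

Yes, A and B are independent


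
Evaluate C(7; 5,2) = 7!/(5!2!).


7! = 5040
Denominator: 5!=120 * 2!=2
Coefficient = 5040 / 240 = 21

21


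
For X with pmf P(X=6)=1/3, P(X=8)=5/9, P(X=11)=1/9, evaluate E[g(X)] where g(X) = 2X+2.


E[2X+2] = sum(g(x)*P(x))
= 14*1/3 + 18*5/9 + 24*1/9
= 52/3

52/3


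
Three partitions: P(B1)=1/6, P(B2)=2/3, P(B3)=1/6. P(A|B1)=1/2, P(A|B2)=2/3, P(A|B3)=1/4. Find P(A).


P(A) = P(A|B1)P(B1) + P(A|B2)P(B2) + P(A|B3)P(B3)
= 1/2*1/6 + 2/3*2/3 + 1/4*1/6
= 1/12 + 4/9 + 1/24 = 41/72

41/72


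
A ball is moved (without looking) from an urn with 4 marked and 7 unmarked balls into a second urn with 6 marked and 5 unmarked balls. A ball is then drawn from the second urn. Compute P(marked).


P(transfer marked) = 4/11; P(transfer unmarked) = 7/11
If marked transferred: Urn II has 7 marked of 12, so P(marked|marked moved) = 7/12
If unmarked transferred: Urn II has 6 marked of 12, so P(marked|unmarked moved) = 1/2
By total probability: P(marked) = 4/11*7/12 + 7/11*1/2 = 35/66

35/66


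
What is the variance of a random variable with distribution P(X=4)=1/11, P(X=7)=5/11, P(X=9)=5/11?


E[X] = 84/11, E[X^2] = 666/11
Var(X) = E[X^2] - (E[X])^2 = 666/11 - (84/11)^2 = 270/121

270/121


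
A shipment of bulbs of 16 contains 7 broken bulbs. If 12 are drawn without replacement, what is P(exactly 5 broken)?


P(X=5) = C(7,5)*C(9,7) / C(16,12)
= 21*36 / 1820
= 756/1820 = 27/65

27/65


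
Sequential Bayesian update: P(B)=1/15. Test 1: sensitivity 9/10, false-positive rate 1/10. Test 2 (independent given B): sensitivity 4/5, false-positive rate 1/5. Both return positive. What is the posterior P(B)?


After test 1: P(+) = 9/10*1/15 + 1/10*14/15 = 23/150
P(B|+) = (3/50)/(23/150) = 9/23
After test 2 (use post1 as new prior): P(+) = 4/5*9/23 + 1/5*14/23 = 10/23
P(B|+,+) = (36/115)/(10/23) = 18/25

18/25


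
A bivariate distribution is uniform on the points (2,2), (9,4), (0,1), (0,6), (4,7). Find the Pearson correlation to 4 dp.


Cov(X,Y) = 1.6000, Var(X) = 11.2000, Var(Y) = 5.2000
rho = Cov/(sqrt(VarX)*sqrt(VarY)) = 0.2097

0.2097


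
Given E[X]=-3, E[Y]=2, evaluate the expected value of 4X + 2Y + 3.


E[4X + 2Y + 3] = 4*E[X] + 2*E[Y] + 3
= (4)*(-3) + (2)*(2) + (3)
= -12 + 4 + 3 = -5

-5


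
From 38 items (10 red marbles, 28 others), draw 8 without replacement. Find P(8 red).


P(X=8) = C(10,8)*C(28,0) / C(38,8)
= 45*1 / 48903492
= 45/48903492 = 15/16301164

15/16301164


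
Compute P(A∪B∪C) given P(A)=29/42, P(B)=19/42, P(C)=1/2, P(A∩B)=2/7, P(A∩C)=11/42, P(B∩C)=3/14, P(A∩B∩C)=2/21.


P(A∪B∪C) = P(A)+P(B)+P(C) - P(AB)-P(AC)-P(BC) + P(ABC)
= 29/42+19/42+1/2 - 2/7-11/42-3/14 + 2/21
= 41/42

41/42


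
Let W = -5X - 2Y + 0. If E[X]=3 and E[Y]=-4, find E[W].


E[-5X - 2Y + 0] = -5*E[X] - 2*E[Y] + 0
= (-5)*(3) + (-2)*(-4) + (0)
= -15 + 8 + 0 = -7

-7


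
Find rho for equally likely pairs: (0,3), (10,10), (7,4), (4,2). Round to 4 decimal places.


Cov(X,Y) = 9.0625, Var(X) = 13.6875, Var(Y) = 9.6875
rho = Cov/(sqrt(VarX)*sqrt(VarY)) = 0.7870

0.7870


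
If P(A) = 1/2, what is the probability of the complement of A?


P(A') = 1 - P(A) = 1 - 1/2 = 1/2

1/2


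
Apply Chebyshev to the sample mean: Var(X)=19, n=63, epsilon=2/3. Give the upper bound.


Var(Xbar) = Var(X)/n = 19/63
Chebyshev: P(|Xbar-mu| >= 2/3) <= Var(Xbar)/(2/3)^2 = (19/63)/(4/9) = 19/28

19/28


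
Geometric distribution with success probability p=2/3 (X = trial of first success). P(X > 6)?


P(X > 6) = P(first 6 trials all fail) = (1-p)^6 = (1/3)^6 = 1/729

1/729


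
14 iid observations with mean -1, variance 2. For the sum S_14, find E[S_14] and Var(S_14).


E[S_n] = n*mu = 14*-1 = -14
Var(S_n) = n*sigma^2 = 14*2 = 28

E[S_14]=-14, Var(S_14)=28


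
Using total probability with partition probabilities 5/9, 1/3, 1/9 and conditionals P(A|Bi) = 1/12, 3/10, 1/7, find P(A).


P(A) = P(A|B1)P(B1) + P(A|B2)P(B2) + P(A|B3)P(B3)
= 1/12*5/9 + 3/10*1/3 + 1/7*1/9
= 5/108 + 1/10 + 1/63 = 613/3780

613/3780


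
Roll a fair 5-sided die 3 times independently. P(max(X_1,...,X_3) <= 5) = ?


P(max <= 5) = P(all X_i <= 5) = (P(X_1 <= 5))^3
= (5/5)^3 = 1^3 = 1

1


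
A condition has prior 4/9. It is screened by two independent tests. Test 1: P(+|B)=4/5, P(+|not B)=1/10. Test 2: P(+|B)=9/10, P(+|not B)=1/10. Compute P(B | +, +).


After test 1: P(+) = 4/5*4/9 + 1/10*5/9 = 37/90
P(B|+) = (16/45)/(37/90) = 32/37
After test 2 (use post1 as new prior): P(+) = 9/10*32/37 + 1/10*5/37 = 293/370
P(B|+,+) = (144/185)/(293/370) = 288/293

288/293


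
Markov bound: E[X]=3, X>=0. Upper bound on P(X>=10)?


Markov: P(X >= a) <= E[X]/a
P(X >= 10) <= 3/10

3/10


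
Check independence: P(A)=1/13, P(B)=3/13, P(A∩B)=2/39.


P(A)*P(B) = 1/13*3/13 = 3/169
P(A∩B) = 2/39 != 3/169, so not independent

No, A and B are not independent


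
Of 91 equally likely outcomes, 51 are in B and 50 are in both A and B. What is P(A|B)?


P(A|B) = P(A∩B)/P(B) = (50/91)/(51/91) = 50/51

50/51


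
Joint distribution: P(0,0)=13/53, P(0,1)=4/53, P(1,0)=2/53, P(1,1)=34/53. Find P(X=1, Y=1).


Read from table: P(X=1, Y=1) = 34/53

34/53


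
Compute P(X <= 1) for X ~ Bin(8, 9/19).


P(X<=1) = P(X=0) + P(X=1)
= 100000000/16983563041 + 720000000/16983563041
= 820000000/16983563041

820000000/16983563041


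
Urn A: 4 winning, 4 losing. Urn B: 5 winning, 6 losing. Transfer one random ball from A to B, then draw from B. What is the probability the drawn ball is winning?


P(transfer winning) = 4/8 = 1/2; P(transfer losing) = 1/2
If winning transferred: Urn II has 6 winning of 12, so P(winning|winning moved) = 1/2
If losing transferred: Urn II has 5 winning of 12, so P(winning|losing moved) = 5/12
By total probability: P(winning) = 1/2*1/2 + 1/2*5/12 = 11/24

11/24


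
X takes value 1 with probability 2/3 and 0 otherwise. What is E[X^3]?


For Bernoulli: X in {0,1}
E[X^3] = 0^3*(1-2/3) + 1^3*2/3 = 2/3

2/3


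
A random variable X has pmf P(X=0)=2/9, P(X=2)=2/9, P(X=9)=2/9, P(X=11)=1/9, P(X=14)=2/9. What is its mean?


E[X] = sum(x * P(x))
= 0*2/9 + 2*2/9 + 9*2/9 + 11*1/9 + 14*2/9
= 61/9

61/9


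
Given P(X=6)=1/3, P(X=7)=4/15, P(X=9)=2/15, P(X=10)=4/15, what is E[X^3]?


E[X^3] = sum(g(x)*P(x))
= 216*1/3 + 343*4/15 + 729*2/15 + 1000*4/15
= 1582/3

1582/3


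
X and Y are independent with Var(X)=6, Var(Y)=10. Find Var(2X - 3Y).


Independence => Cov(X,Y)=0
Var(2X - 3Y) = 2^2*Var(X) + (-3)^2*Var(Y)
= 4*6 + 9*10 = 114

114


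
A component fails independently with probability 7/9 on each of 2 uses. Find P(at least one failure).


P(at least one) = 1 - P(none)
P(none) = (1 - 7/9)^2 = (2/9)^2 = 4/81
P(at least one) = 1 - 4/81 = 77/81

77/81


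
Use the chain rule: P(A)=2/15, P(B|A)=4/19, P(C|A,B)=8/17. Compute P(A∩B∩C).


P(A∩B∩C) = P(A) * P(B|A) * P(C|A∩B)
= 2/15 * 4/19 * 8/17
= 8/285 * 8/17 = 64/4845

64/4845


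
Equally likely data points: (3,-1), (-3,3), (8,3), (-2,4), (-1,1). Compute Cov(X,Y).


E[X]=1, E[Y]=2, E[XY]=3/5
Cov(X,Y) = E[XY] - E[X]E[Y] = 3/5 - 1*2 = -7/5

-7/5


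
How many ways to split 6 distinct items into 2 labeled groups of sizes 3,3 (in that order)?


6! = 720
Denominator: 3!=6 * 3!=6
Coefficient = 720 / 36 = 20

20


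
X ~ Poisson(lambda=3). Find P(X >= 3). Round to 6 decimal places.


P(X>=3) = 1 - P(X<=2) = 1 - (e^(-3)*3^0/0! + e^(-3)*3^1/1! + e^(-3)*3^2/2!)
≈ 1 - (0.0497870684 + 0.1493612051 + 0.2240418077)
= 1 - 0.4231900812 = 0.5768099188
≈ 0.576810

0.576810


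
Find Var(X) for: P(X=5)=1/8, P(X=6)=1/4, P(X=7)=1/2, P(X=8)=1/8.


E[X] = 53/8, E[X^2] = 357/8
Var(X) = E[X^2] - (E[X])^2 = 357/8 - (53/8)^2 = 47/64

47/64


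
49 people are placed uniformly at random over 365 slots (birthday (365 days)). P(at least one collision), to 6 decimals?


P(all different) = prod((365-i)/365 for i=0..48) = 0.034220
P(at least one match) = 1 - 0.034220 = 0.965780

0.965780


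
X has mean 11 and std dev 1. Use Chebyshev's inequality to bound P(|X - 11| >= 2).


k = 2/1 = 2
Chebyshev: P(|X-mu| >= k*sigma) <= 1/k^2 = 1/2^2 = 1/4

1/4


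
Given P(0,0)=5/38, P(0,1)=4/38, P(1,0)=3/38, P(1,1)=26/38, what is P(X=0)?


P(X=0) = P(0,0)+P(0,1) = 5/38 + 4/38 = 9/38

9/38


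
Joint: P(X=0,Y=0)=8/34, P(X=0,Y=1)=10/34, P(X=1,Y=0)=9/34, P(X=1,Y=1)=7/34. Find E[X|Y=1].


P(Y=1) = 17/34
E[X|Y=1] = (0*10 + 1*7)/17 = 7/17

7/17


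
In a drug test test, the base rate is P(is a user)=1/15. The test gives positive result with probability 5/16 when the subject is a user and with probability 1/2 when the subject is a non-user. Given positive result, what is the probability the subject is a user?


P(A) = P(A|B)P(B) + P(A|B')P(B') = 5/16*1/15 + 1/2*14/15 = 39/80
P(B|A) = P(A|B)P(B)/P(A) = (1/48)/(39/80) = 5/117

5/117


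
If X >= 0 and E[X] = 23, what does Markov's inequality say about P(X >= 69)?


Markov: P(X >= a) <= E[X]/a
P(X >= 69) <= 23/69 = 1/3

1/3


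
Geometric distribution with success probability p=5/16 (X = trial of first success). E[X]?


For geometric (trials until first success), E[X] = 1/p = 1/(5/16) = 16/5

16/5
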